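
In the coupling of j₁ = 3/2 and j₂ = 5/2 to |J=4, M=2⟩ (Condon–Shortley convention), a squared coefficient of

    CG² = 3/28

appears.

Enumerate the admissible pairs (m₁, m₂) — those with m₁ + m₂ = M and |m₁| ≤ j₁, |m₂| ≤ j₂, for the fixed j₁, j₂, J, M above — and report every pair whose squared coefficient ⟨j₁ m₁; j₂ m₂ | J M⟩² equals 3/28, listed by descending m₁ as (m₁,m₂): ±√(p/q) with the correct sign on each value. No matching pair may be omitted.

Admissible pairs with m₁+m₂ = M = 2: (-1/2,5/2), (1/2,3/2), (3/2,1/2)
  (m₁,m₂)=(3/2,1/2): CG² = 5/14, CG = +√(5/14)
  (m₁,m₂)=(1/2,3/2): CG² = 15/28, CG = +√(15/28)
  (m₁,m₂)=(-1/2,5/2): CG² = 3/28, CG = +√(3/28)   ← matches the target
Pairs with CG² = 3/28: (-1/2,5/2): +√(3/28)

(-1/2,5/2): +√(3/28)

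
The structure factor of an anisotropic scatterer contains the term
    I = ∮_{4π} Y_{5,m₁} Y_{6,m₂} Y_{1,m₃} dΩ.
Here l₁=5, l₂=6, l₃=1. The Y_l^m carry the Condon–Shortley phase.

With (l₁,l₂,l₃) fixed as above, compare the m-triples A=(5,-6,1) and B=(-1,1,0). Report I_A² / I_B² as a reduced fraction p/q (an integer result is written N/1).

66/35

Same 5,6,1: normalisation and zero-m 3j drop out of the ratio.
A: Δ: 10! 0! 2! / 13! → 1/858; sum: t=0:+1/7257600 = 1/7257600; 3j²(5 6 1; 5 -6 1) = Δ·Π!·Σ² = 1/13  (sign +1)
B: Δ: 10! 0! 2! / 13! → 1/858; sum: t=6:+1/17280 = 1/17280; 3j²(5 6 1; -1 1 0) = Δ·Π!·Σ² = 35/858  (sign -1)
I_A²/I_B² = (1/13)/(35/858) = 66/35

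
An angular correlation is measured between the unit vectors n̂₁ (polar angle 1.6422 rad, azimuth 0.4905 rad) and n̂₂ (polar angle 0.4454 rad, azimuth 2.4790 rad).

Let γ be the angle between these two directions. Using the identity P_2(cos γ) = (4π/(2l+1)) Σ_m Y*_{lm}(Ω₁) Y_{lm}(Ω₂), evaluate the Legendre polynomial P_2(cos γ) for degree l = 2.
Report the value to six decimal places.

-0.414530

Addition theorem: P_2(cos γ) = (4π/5) Σ_m Y*_{lm}(Ω₁) Y_{lm}(Ω₂), m = −2…2:
  [-2]  conj(Y_{2,-2})(Ω₁) = 0.21375 + 0.31938j ; Y_{2,-2}(Ω₂) = 0.01743 + 0.06954j ; Δ = -0.01848 + 0.02043j
  [-1]  conj(Y_{2,-1})(Ω₁) = -0.04849 - 0.02590j ; Y_{2,-1}(Ω₂) = -0.23680 - 0.18477j ; Δ = 0.00670 + 0.01509j
  [+0]  conj(Y_{2,0})(Ω₁) = -0.31058 + 0.00000j ; Y_{2,0}(Ω₂) = 0.45517 + 0.00000j ; Δ = -0.14136 + 0.00000j
  [+1]  conj(Y_{2,1})(Ω₁) = 0.04849 - 0.02590j ; Y_{2,1}(Ω₂) = 0.23680 - 0.18477j ; Δ = 0.00670 - 0.01509j
  [+2]  conj(Y_{2,2})(Ω₁) = 0.21375 - 0.31938j ; Y_{2,2}(Ω₂) = 0.01743 - 0.06954j ; Δ = -0.01848 - 0.02043j
Σ over m = -0.16494 + 0.00000j; ×(4π/5) → -0.41453 + 0.00000j. Real part: -0.414530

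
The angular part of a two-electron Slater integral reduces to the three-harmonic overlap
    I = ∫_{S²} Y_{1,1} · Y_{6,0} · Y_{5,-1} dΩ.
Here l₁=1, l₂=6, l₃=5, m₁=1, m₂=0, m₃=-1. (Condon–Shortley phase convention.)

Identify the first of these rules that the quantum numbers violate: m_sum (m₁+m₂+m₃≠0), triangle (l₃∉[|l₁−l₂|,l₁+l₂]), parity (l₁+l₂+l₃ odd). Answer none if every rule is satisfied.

none

azimuthal sum: 1 + 0 − 1 = 0  ✓
5 ≤ 5 ≤ 7 (triangle on l)  ✓
L = 1 + 6 + 5 = 12 (even)  ✓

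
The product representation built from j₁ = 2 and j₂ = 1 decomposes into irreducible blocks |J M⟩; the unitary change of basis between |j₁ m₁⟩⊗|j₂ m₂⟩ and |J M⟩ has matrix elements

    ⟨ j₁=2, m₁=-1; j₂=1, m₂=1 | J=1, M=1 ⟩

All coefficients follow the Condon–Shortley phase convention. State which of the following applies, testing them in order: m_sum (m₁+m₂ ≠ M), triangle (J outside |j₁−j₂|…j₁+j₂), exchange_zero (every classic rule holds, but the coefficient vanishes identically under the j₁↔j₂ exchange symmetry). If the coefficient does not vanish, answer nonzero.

m-sum: m₁+m₂ = -1+1 = 0, M = 1  ✗ ⇒ coefficient is 0

m_sum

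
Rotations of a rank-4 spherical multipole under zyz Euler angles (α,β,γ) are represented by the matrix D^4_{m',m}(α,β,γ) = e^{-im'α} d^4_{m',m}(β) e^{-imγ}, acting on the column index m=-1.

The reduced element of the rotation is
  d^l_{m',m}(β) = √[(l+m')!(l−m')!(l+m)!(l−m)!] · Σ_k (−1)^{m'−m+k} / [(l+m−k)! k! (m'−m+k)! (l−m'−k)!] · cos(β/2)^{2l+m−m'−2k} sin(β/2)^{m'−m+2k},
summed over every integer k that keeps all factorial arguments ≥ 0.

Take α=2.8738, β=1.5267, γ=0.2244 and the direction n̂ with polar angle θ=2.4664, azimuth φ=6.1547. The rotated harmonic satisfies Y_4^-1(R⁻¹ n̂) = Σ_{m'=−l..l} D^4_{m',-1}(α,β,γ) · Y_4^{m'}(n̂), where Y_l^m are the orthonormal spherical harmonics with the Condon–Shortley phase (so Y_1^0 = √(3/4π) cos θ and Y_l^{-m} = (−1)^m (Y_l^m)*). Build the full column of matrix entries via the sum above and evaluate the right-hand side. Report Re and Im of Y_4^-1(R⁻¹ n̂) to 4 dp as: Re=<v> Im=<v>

Need the full column D^4_{m',-1} for m'=−4..4 at α=2.8738, β=1.5267, γ=0.2244.
cos(β/2)=0.722524, sin(β/2)=0.691346
d^4_{-4,-1}: single k=3 term ⇒ +0.486902;  D = +0.322527-0.364760i
d^4_{-3,-1}: k∈[2..3] ⇒ +0.539728 -0.823587 = -0.283859;  D = +0.237597-0.155319i
d^4_{-2,-1}: k∈[1..3] ⇒ +0.301507 -1.380237 +0.842458 = -0.236272;  D = -0.224924+0.072343i
d^4_{-1,-1}: k∈[0..3] ⇒ +0.074271 -1.019990 +1.867720 -0.570002 = +0.351999;  D = -0.351668+0.015269i
d^4_{0,-1}: k∈[0..3] ⇒ -0.317817 +1.745877 -1.598453 +0.243913 = +0.073521;  D = +0.071678+0.016360i
d^4_{1,-1}: k∈[0..3] ⇒ +0.679993 -1.867720 +0.855003 -0.052187 = -0.384911;  D = +0.339221+0.181893i
d^4_{2,-1}: k∈[0..2] ⇒ -0.920158 +1.263688 -0.231396 = +0.112134;  D = +0.081280+0.077250i
d^4_{3,-1}: k∈[0..1] ⇒ +0.823587 -0.452425 = +0.371162;  D = -0.191788-0.317771i
d^4_{4,-1}: single k=0 term ⇒ -0.445787;  D = -0.121149-0.429009i
Y_4^{m'}(θ=2.4664,φ=6.1547) and Σ D·Y over m':
  (+0.3225-0.3648i)·(+0.0588+0.0332i)  (+0.2376-0.1553i)·(-0.2211-0.0897i)  (-0.2249+0.0723i)·(+0.4127+0.1085i)  (-0.3517+0.0153i)·(-0.2896-0.0374i)  (+0.0717+0.0164i)·(-0.2417+0.0000i)  (+0.3392+0.1819i)·(+0.2896-0.0374i)  (+0.0813+0.0773i)·(+0.4127-0.1085i)  (-0.1918-0.3178i)·(+0.2211-0.0897i)  (-0.1211-0.4290i)·(+0.0588-0.0332i)
Y_4^-1(R⁻¹ n̂) = +0.003742+0.001320i

Re=0.0037 Im=0.0013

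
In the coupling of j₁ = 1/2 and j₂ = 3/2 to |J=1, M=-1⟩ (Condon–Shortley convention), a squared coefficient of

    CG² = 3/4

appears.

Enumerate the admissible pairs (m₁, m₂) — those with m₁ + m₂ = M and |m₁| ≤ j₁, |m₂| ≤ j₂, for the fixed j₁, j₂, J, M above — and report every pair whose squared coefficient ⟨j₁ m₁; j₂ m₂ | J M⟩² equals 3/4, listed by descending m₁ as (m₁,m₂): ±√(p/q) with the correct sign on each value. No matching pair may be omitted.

(1/2,-3/2): +√(3/4)

Admissible pairs with m₁+m₂ = M = -1: (-1/2,-1/2), (1/2,-3/2)
  (m₁,m₂)=(1/2,-3/2): CG² = 3/4, CG = +√(3/4)   ← matches the target
  (m₁,m₂)=(-1/2,-1/2): CG² = 1/4, CG = −√(1/4)
Pairs with CG² = 3/4: (1/2,-3/2): +√(3/4)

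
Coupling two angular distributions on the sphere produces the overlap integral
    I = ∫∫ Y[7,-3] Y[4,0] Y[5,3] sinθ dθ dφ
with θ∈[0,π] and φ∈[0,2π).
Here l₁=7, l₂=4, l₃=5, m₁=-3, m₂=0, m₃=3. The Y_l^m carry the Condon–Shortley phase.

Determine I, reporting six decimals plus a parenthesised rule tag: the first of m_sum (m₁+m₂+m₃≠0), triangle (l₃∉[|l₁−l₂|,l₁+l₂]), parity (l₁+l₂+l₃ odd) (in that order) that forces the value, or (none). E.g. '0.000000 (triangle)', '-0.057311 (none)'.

Checks pass: Σm=0; 16 even; l₃=5∈[3,11].
(2·7+1)(2·4+1)(2·5+1) = 1485
Δ: 6! 8! 2! / 17! → 1/6126120
sum: t=2:+1/69120 t=3:−1/20736 t=4:+1/69120 = -1/51840
3j²(7 4 5; 0 0 0) = Δ·Π!·Σ² = 280/21879  (sign +1)
sum: t=2:+1/3870720 t=3:−1/181440 t=4:+1/138240 = 23/11612160
3j²(7 4 5; -3 0 3) = Δ·Π!·Σ² = 529/204204  (sign +1)
combine: 4πI² = 1485·280/21879·529/204204 = 26450/537251
take √, sign +1: I = 0.06259207
No selection rule forces the value: the integral is nonzero (none).

0.062592 (none)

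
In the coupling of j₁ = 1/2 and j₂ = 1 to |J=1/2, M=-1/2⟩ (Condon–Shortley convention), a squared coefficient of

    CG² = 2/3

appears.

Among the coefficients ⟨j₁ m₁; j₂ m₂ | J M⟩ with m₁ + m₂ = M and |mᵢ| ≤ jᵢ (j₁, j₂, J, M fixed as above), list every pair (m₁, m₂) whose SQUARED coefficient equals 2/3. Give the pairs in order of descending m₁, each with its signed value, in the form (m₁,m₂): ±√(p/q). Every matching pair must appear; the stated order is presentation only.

(1/2,-1): +√(2/3)

Admissible pairs with m₁+m₂ = M = -1/2: (-1/2,0), (1/2,-1)
  (m₁,m₂)=(1/2,-1): CG² = 2/3, CG = +√(2/3)   ← matches the target
  (m₁,m₂)=(-1/2,0): CG² = 1/3, CG = −√(1/3)
Pairs with CG² = 2/3: (1/2,-1): +√(2/3)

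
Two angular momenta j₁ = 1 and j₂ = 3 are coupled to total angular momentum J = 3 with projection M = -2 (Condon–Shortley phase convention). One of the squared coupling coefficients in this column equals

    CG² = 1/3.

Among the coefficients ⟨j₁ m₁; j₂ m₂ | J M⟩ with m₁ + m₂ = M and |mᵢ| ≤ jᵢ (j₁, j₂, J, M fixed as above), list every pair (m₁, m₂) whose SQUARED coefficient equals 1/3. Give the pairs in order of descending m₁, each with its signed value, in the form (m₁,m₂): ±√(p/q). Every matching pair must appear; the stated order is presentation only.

(0,-2): +√(1/3)

Admissible pairs with m₁+m₂ = M = -2: (-1,-1), (0,-2), (1,-3)
  (m₁,m₂)=(1,-3): CG² = 1/4, CG = +√(1/4)
  (m₁,m₂)=(0,-2): CG² = 1/3, CG = +√(1/3)   ← matches the target
  (m₁,m₂)=(-1,-1): CG² = 5/12, CG = −√(5/12)
Pairs with CG² = 1/3: (0,-2): +√(1/3)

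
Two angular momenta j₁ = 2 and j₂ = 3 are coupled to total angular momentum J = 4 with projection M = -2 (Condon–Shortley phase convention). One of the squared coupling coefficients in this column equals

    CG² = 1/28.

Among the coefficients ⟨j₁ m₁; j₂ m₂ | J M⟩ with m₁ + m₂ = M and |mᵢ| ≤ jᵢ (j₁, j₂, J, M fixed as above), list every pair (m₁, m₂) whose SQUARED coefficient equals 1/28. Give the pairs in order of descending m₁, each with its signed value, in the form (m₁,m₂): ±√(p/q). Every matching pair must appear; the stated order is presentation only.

(-1,-1): −√(1/28)

Admissible pairs with m₁+m₂ = M = -2: (-2,0), (-1,-1), (0,-2), (1,-3)
  (m₁,m₂)=(1,-3): CG² = 27/140, CG = +√(27/140)
  (m₁,m₂)=(0,-2): CG² = 12/35, CG = +√(12/35)
  (m₁,m₂)=(-1,-1): CG² = 1/28, CG = −√(1/28)   ← matches the target
  (m₁,m₂)=(-2,0): CG² = 3/7, CG = −√(3/7)
Pairs with CG² = 1/28: (-1,-1): −√(1/28)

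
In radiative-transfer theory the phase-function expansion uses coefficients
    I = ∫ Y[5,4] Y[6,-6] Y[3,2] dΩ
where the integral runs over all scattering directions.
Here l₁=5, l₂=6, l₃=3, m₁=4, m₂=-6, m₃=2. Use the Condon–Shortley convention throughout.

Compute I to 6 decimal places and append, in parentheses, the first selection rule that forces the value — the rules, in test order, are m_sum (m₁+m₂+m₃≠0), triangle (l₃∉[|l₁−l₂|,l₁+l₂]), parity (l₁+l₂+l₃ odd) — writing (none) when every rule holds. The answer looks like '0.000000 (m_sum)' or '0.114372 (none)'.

Rules hold: Σm=0, L=14 even, 1≤3≤11.
N = 11·13·7 = 1001
Δ = 8!·2!·4!/15! = 1/675675
Racah Σ t=3..5: t=3:−1/8640 t=4:+1/2304 t=5:−1/8640 = 7/34560
⇒ 3j(5 6 3; 0 0 0)² = 7/429, sgn -1
Racah Σ t=0..0: t=0:+1/967680 = 1/967680
⇒ 3j(5 6 3; 4 -6 2)² = 3/91, sgn -1
4πI² = N·(3j₀)²·(3jₘ)² = 7/13
I = +1·√(0.538462/4π) = 0.20700098
No selection rule forces the value: the integral is nonzero (none).

0.207001 (none)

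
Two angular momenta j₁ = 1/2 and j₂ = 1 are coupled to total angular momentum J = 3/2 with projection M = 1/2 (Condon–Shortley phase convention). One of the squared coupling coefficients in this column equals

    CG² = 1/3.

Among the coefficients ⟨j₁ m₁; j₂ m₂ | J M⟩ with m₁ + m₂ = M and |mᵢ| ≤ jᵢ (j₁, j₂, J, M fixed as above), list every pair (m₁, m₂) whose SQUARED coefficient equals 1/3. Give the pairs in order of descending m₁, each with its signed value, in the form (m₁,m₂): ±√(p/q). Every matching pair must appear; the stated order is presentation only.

(-1/2,1): +√(1/3)

Admissible pairs with m₁+m₂ = M = 1/2: (-1/2,1), (1/2,0)
  (m₁,m₂)=(1/2,0): CG² = 2/3, CG = +√(2/3)
  (m₁,m₂)=(-1/2,1): CG² = 1/3, CG = +√(1/3)   ← matches the target
Pairs with CG² = 1/3: (-1/2,1): +√(1/3)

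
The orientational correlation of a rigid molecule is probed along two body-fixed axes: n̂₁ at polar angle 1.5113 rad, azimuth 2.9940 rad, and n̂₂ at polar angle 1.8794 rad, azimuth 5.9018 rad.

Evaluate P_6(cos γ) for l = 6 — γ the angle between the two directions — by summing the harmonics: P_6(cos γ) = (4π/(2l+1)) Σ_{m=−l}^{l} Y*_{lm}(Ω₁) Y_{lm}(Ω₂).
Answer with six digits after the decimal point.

0.110115

Expand P_6 via completeness: Σ_{m} conj(Y_{6,m}) at Ω₁ times Y_{6,m} at Ω₂ —
  m=-6: Y*=0.30249 - 0.37008j  Y=-0.23759 + 0.27225j  product 0.02889 + 0.17028j
  m=-5: Y*=-0.07297 + 0.06636j  Y=0.13162 - 0.37671j  product 0.01539 + 0.03622j
  m=-4: Y*=-0.28285 + 0.18954j  Y=0.00020 + 0.00434j  product -0.00088 - 0.00119j
  m=-3: Y*=0.10308 - 0.04888j  Y=0.14057 + 0.30924j  product 0.02961 + 0.02501j
  m=-2: Y*=0.29087 - 0.08845j  Y=-0.08115 - 0.07756j  product -0.03046 - 0.01538j
  m=-1: Y*=-0.11838 + 0.01760j  Y=-0.27810 - 0.11152j  product 0.03488 + 0.00831j
  m=+0: Y*=-0.29450 + 0.00000j  Y=0.13902 + 0.00000j  product -0.04094 + 0.00000j
  m=+1: Y*=0.11838 + 0.01760j  Y=0.27810 - 0.11152j  product 0.03488 - 0.00831j
  m=+2: Y*=0.29087 + 0.08845j  Y=-0.08115 + 0.07756j  product -0.03046 + 0.01538j
  m=+3: Y*=-0.10308 - 0.04888j  Y=-0.14057 + 0.30924j  product 0.02961 - 0.02501j
  m=+4: Y*=-0.28285 - 0.18954j  Y=0.00020 - 0.00434j  product -0.00088 + 0.00119j
  m=+5: Y*=0.07297 + 0.06636j  Y=-0.13162 - 0.37671j  product 0.01539 - 0.03622j
  m=+6: Y*=0.30249 + 0.37008j  Y=-0.23759 - 0.27225j  product 0.02889 - 0.17028j
Accumulated sum 0.11391 + 0.00000j; after 4π/(2l+1) scaling, 0.11012 + 0.00000j ⇒ P_6 = 0.110115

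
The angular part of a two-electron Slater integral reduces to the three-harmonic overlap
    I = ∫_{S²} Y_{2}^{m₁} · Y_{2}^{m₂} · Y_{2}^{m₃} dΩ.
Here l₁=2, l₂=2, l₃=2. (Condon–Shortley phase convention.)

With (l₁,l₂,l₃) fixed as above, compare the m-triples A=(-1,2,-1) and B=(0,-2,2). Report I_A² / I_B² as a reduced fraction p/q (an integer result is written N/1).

3/2

Same 2,2,2: normalisation and zero-m 3j drop out of the ratio.
A: Δ: 2! 2! 2! / 7! → 1/630; sum: t=2:+1/4 = 1/4; 3j²(2 2 2; -1 2 -1) = Δ·Π!·Σ² = 3/35  (sign -1)
B: Δ: 2! 2! 2! / 7! → 1/630; sum: t=0:+1/8 = 1/8; 3j²(2 2 2; 0 -2 2) = Δ·Π!·Σ² = 2/35  (sign +1)
I_A²/I_B² = (3/35)/(2/35) = 3/2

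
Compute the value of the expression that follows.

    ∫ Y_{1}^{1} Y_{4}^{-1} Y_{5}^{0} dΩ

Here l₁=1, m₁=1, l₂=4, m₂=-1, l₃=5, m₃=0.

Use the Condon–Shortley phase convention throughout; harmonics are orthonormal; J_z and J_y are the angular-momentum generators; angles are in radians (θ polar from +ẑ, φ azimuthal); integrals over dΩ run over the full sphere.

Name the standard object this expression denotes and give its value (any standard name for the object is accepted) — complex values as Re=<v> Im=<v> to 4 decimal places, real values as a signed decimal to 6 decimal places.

Gaunt coefficient, +0.155288

This is a Gaunt coefficient — the integral of a triple product of spherical harmonics over the sphere.
Checks pass: Σm=0; 10 even; l₃=5∈[3,5].
(2·1+1)(2·4+1)(2·5+1) = 297
Δ: 0! 2! 8! / 11! → 1/495
sum: t=0:+1/576 = 1/576
3j²(1 4 5; 0 0 0) = Δ·Π!·Σ² = 5/99  (sign -1)
sum: t=0:+1/1440 = 1/1440
3j²(1 4 5; 1 -1 0) = Δ·Π!·Σ² = 2/99  (sign -1)
combine: 4πI² = 297·5/99·2/99 = 10/33
take √, sign +1: I = 0.15528807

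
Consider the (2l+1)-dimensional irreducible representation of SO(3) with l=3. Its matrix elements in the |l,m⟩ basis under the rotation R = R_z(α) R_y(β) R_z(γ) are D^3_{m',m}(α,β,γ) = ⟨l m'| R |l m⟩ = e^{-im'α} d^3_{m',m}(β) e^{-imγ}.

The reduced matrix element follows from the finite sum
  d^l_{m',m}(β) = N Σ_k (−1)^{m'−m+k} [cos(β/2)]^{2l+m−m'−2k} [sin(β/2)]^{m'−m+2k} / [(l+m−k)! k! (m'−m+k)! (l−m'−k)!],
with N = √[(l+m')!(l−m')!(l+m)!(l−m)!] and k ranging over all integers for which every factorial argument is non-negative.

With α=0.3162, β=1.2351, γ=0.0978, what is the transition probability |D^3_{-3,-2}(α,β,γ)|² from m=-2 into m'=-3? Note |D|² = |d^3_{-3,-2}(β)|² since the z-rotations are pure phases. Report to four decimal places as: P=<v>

P=0.2611

Split into d^3_{-3,-2}(β=1.2351) × two z-phases.
With c≡cos(β/2)=0.815300 and s≡sin(β/2)=0.579039, N=[1·720·1·120]^{1/2}=293.938769
k∈{1} keeps every argument non-negative
  k=1: (−1)^0·293.9388/(120)·0.8153^5·0.5790^1 = +0.510940
d^3_{-3,-2}(1.2351) = +0.510940
|D^3_{-3,-2}|² = |d^3_{-3,-2}(β)|² = (+0.510940)² = 0.261060 (the z-rotation phases have unit modulus)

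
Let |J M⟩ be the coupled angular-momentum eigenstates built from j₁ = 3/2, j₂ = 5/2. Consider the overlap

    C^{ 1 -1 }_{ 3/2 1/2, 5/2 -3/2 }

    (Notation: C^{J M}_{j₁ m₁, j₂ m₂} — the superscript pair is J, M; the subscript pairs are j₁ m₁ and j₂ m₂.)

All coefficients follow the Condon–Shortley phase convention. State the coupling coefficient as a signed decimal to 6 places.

√[3·3!0!2!/6! · 2!1!1!4!0!2!] = √(24/5)
  +(−1)^1/∏(1,2,0,0,0,2)! = -1/4  (running -1/4)
⟨..|..⟩ = √(24/5)·(-1/4) = -0.547723

-0.547723  (= −√(3/10))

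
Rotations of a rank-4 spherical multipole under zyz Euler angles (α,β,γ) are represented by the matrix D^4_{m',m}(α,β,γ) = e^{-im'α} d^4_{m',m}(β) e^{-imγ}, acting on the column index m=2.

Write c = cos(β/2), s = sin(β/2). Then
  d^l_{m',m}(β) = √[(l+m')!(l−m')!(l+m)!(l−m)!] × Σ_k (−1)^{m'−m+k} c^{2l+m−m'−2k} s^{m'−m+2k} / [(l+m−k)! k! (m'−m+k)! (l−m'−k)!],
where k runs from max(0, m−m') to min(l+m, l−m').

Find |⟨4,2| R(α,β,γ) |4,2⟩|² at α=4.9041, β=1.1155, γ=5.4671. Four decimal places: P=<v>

P=0.1410

Split into d^4_{2,2}(β=1.1155) × two z-phases.
c=cos(1.115500/2)=0.848448, s=sin(1.115500/2)=0.529279; N=√[720·2·720·2]=1440.000000
Admissible k: 0..2 (factorial args all ≥0)
  k=0: (−1)^0·1440.0000/(1440)·0.8484^8·0.5293^0 = +0.268536
  k=1: (−1)^1·1440.0000/(120)·0.8484^6·0.5293^2 = -1.254012
  k=2: (−1)^2·1440.0000/(96)·0.8484^4·0.5293^4 = +0.610000
d^4_{2,2}(1.1155) = +0.268536 -1.254012 +0.610000 = -0.375476
|D^4_{2,2}|² = |d^4_{2,2}(β)|² = (-0.375476)² = 0.140982 (the z-rotation phases have unit modulus)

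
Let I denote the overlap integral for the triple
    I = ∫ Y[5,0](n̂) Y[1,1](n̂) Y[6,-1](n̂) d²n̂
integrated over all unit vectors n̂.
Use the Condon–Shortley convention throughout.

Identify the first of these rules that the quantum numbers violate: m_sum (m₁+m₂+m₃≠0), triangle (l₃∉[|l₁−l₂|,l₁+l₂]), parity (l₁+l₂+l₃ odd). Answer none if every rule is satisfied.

m₁+m₂+m₃ = 0 + 1 − 1 = 0  ✓
triangle: |5−1|=4 ≤ l₃=6 ≤ 5+1=6  ✓
parity: l₁+l₂+l₃ = 12 is even  ✓

none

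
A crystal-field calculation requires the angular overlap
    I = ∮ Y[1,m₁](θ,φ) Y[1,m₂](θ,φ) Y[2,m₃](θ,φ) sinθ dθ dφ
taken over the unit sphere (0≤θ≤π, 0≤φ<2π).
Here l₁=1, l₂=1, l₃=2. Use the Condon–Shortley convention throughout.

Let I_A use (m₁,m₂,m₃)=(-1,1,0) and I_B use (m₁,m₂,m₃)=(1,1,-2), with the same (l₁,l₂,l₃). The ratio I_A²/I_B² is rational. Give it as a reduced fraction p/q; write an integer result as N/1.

l's match ⇒ only the (l;m) 3-j factors differ between A and B.
A: triangle coeff Δ(1,1,2) = 1/30; Σ_t [0,0]: t=0:+1/4 = 1/4; (3j)²=1/30 [(1 1 2; -1 1 0)], sign=+1
B: triangle coeff Δ(1,1,2) = 1/30; Σ_t [0,0]: t=0:+1/4 = 1/4; (3j)²=1/5 [(1 1 2; 1 1 -2)], sign=+1
I_A²/I_B² = (1/30)/(1/5) = 1/6

1/6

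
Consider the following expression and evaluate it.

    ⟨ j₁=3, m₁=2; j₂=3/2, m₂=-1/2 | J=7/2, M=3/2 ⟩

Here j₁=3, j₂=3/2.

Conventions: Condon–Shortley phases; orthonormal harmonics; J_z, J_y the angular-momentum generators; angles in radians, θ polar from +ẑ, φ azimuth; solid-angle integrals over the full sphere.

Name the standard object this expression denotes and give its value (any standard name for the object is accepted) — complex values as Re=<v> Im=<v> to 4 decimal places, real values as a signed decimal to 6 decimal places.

This is a Clebsch–Gordan (vector-coupling) coefficient.
j₁+j₂−J=1  J+j₁−j₂=5  J−j₁+j₂=2  j₁+j₂+J+1=9
(j₁±m₁, j₂±m₂, J±M) = (5,1,1,2,5,2)
P² = 6400/21
sum k=0..1:
  [0] +1/24 = 1/24
  [1] −1/240 = -1/240
S = 3/80
C² = P²·S² = 3/7 ; C = +0.654654

Clebsch–Gordan coefficient, +√(3/7) ≈ +0.654654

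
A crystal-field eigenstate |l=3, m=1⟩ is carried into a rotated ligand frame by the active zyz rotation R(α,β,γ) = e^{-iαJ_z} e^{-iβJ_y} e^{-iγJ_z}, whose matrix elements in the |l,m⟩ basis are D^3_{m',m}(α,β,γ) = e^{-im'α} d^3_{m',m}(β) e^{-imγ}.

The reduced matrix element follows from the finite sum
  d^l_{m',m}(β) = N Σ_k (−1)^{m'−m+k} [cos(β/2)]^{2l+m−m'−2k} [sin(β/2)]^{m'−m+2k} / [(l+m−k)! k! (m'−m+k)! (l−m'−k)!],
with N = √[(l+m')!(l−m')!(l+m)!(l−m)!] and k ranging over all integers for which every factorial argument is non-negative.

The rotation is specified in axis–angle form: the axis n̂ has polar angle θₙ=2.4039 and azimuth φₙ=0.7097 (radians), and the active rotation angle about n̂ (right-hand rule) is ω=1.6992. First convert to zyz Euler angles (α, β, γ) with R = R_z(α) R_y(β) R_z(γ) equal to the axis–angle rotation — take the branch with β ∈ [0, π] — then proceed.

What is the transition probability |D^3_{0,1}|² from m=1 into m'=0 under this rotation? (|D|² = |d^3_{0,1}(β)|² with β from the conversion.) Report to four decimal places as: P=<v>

P=0.0056

Axis–angle → zyz. n̂ = (sinθₙcosφₙ, sinθₙsinφₙ, cosθₙ) = (+0.510192, +0.438259, -0.740022), ω = 1.6992.
R = I cosω + sinω [n̂]ₓ + (1−cosω) n̂n̂ᵀ gives
  R = [+0.165576, +0.986158, +0.008751; -0.481702, +0.088614, -0.871843; -0.860551, +0.140141, +0.489707]
β = atan2(√(R₁₃²+R₂₃²), R₃₃) = 1.059043; α = atan2(R₂₃, R₁₃) mod 2π = 4.722426; γ = atan2(R₃₂, −R₃₁) mod 2π = 0.161433
First d^3_{0,1}(β=1.0590), then the phase factors e^{-i(0)α} and e^{-i(1)γ}:
With c≡cos(β/2)=0.863049 and s≡sin(β/2)=0.505120, N=[6·6·24·2]^{1/2}=41.569219
Admissible k: 1..3 (factorial args all ≥0)
  k=1: (−1)^0·41.5692/(12)·0.8630^5·0.5051^1 = +0.837843
  k=2: (−1)^1·41.5692/(4)·0.8630^3·0.5051^3 = -0.860999
  k=3: (−1)^2·41.5692/(12)·0.8630^1·0.5051^5 = +0.098311
d^3_{0,1}(1.0590) = +0.837843 -0.860999 +0.098311 = +0.075155
|D^3_{0,1}|² = |d^3_{0,1}(β)|² = (+0.075155)² = 0.005648 (the z-rotation phases have unit modulus)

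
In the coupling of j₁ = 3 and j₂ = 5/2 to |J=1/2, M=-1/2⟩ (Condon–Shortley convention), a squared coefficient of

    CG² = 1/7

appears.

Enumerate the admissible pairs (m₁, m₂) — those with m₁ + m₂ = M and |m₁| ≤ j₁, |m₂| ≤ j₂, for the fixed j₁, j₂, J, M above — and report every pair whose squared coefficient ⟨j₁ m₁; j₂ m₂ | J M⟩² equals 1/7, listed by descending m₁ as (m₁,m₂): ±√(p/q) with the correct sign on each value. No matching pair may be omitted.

(0,-1/2): +√(1/7)

Admissible pairs with m₁+m₂ = M = -1/2: (-3,5/2), (-2,3/2), (-1,1/2), (0,-1/2), (1,-3/2), (2,-5/2)
  (m₁,m₂)=(2,-5/2): CG² = 1/21, CG = +√(1/21)
  (m₁,m₂)=(1,-3/2): CG² = 2/21, CG = −√(2/21)
  (m₁,m₂)=(0,-1/2): CG² = 1/7, CG = +√(1/7)   ← matches the target
  (m₁,m₂)=(-1,1/2): CG² = 4/21, CG = −√(4/21)
  (m₁,m₂)=(-2,3/2): CG² = 5/21, CG = +√(5/21)
  (m₁,m₂)=(-3,5/2): CG² = 2/7, CG = −√(2/7)
Pairs with CG² = 1/7: (0,-1/2): +√(1/7)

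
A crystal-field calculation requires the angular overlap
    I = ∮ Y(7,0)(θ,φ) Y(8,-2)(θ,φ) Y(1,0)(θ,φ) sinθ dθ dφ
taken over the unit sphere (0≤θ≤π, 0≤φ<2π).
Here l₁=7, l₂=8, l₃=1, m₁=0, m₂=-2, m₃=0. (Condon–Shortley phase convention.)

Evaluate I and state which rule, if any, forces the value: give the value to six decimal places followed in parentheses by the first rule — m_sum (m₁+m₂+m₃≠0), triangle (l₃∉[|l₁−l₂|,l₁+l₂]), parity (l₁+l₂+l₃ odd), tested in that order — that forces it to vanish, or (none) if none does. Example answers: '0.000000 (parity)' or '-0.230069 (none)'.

m-sum = 0 − 2 + 0 = -2 ≠ 0 ⇒ I = 0

0.000000 (m_sum)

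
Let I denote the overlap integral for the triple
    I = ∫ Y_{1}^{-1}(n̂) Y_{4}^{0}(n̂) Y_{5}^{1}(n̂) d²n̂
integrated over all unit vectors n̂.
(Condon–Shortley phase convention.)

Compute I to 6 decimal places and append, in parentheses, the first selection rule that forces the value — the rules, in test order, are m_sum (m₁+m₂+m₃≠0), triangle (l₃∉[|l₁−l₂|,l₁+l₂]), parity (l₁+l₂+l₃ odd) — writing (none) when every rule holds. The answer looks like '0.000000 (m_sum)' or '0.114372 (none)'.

Rules hold: Σm=0, L=10 even, 3≤5≤5.
N = 3·9·11 = 297
Δ = 0!·2!·8!/11! = 1/495
Racah Σ t=0..0: t=0:+1/576 = 1/576
⇒ 3j(1 4 5; 0 0 0)² = 5/99, sgn -1
Racah Σ t=0..0: t=0:+1/1152 = 1/1152
⇒ 3j(1 4 5; -1 0 1)² = 1/33, sgn +1
4πI² = N·(3j₀)²·(3jₘ)² = 5/11
I = -1·√(0.454545/4π) = -0.19018827
No selection rule forces the value: the integral is nonzero (none).

-0.190188 (none)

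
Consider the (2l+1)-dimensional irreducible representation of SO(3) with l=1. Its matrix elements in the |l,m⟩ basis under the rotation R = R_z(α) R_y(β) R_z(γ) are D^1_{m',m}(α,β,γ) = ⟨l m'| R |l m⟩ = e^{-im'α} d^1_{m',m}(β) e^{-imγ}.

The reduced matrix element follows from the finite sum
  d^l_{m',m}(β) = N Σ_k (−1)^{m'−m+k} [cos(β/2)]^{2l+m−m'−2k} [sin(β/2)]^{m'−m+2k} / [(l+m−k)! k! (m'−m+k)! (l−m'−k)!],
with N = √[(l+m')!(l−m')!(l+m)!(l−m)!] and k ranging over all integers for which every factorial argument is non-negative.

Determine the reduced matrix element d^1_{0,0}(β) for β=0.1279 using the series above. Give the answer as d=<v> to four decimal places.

d=0.9918

d^1_{0,0}(β=0.1279) via the finite sum:
c=cos(0.127900/2)=0.997956, s=sin(0.127900/2)=0.063906; N=√[1·1·1·1]=1.000000
k∈{0,1} keeps every argument non-negative
  k=0: (−1)^0·1.0000/(1)·0.9980^2·0.0639^0 = +0.995916
  k=1: (−1)^1·1.0000/(1)·0.9980^0·0.0639^2 = -0.004084
d^1_{0,0}(0.1279) = +0.995916 -0.004084 = +0.991832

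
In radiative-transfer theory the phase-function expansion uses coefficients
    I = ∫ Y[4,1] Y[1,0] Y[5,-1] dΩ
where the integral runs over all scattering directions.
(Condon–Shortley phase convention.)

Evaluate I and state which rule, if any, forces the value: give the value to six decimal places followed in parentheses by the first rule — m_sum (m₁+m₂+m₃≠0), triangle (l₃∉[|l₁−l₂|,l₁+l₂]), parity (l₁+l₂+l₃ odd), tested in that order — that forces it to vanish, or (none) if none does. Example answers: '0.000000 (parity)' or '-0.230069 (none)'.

-0.240571 (none)

Checks pass: Σm=0; 10 even; l₃=5∈[3,5].
(2·4+1)(2·1+1)(2·5+1) = 297
Δ: 0! 8! 2! / 11! → 1/495
sum: t=0:+1/576 = 1/576
3j²(4 1 5; 0 0 0) = Δ·Π!·Σ² = 5/99  (sign -1)
sum: t=0:+1/720 = 1/720
3j²(4 1 5; 1 0 -1) = Δ·Π!·Σ² = 8/165  (sign +1)
combine: 4πI² = 297·5/99·8/165 = 8/11
take √, sign -1: I = -0.24057125
No selection rule forces the value: the integral is nonzero (none).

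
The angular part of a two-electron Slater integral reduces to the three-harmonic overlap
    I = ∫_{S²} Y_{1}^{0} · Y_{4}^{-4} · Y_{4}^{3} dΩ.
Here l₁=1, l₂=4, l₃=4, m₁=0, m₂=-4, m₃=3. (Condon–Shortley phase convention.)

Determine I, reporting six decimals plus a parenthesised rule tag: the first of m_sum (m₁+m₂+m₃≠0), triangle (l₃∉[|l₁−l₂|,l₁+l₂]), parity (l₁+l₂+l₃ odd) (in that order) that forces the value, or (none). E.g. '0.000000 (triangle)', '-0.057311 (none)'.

0 − 4 + 3 = -1 ≠ 0: azimuthal integral kills it; I = 0

0.000000 (m_sum)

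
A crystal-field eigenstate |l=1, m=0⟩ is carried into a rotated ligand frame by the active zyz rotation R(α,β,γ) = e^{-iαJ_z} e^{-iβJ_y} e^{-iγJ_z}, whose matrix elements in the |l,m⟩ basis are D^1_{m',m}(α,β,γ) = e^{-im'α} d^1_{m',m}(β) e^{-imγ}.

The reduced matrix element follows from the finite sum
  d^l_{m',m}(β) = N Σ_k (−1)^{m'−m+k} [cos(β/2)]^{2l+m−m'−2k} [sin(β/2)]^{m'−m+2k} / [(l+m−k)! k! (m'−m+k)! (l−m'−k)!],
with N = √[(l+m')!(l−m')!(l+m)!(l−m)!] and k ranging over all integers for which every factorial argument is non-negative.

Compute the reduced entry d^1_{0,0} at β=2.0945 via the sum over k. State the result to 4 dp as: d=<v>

d=-0.5001

d^1_{0,0}(β=2.0945) via the finite sum:
With c≡cos(β/2)=0.499955 and s≡sin(β/2)=0.866052, N=[1·1·1·1]^{1/2}=1.000000
k: max(0,(0)−(0))=0 … min(1+(0),1−(0))=1
  k=0: (−1)^0·1.0000/(1)·0.5000^2·0.8661^0 = +0.249955
  k=1: (−1)^1·1.0000/(1)·0.5000^0·0.8661^2 = -0.750045
d^1_{0,0}(2.0945) = +0.249955 -0.750045 = -0.500091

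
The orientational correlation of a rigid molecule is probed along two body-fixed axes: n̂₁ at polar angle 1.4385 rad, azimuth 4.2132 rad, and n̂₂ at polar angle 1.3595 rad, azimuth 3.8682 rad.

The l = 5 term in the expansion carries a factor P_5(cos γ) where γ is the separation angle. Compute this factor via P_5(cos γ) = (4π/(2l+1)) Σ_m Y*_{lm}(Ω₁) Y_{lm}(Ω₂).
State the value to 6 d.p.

0.272224

Expand P_5 via completeness: Σ_{m} conj(Y_{5,m}) at Ω₁ times Y_{5,m} at Ω₂ —
  term(m=-5) = (-0.028298, 0.182055)   from Y*(Ω₁)=(-0.267285, 0.354791), Y(Ω₂)=(0.365679, -0.195728)
  term(m=-4) = (0.009973, 0.051635)   from Y*(Ω₁)=(-0.077238, -0.170225), Y(Ω₂)=(-0.273593, -0.065552)
  term(m=-3) = (0.028343, 0.047738)   from Y*(Ω₁)=(-0.283424, -0.020792), Y(Ω₂)=(-0.111758, -0.160234)
  term(m=-2) = (0.047364, 0.039091)   from Y*(Ω₁)=(0.112776, -0.175013), Y(Ω₂)=(-0.034603, 0.292930)
  term(m=-1) = (0.030319, 0.010896)   from Y*(Ω₁)=(-0.115926, -0.212610), Y(Ω₂)=(-0.099438, 0.088383)
  term(m=+0) = (0.062890, 0.000000)   from Y*(Ω₁)=(0.212909, -0.000000), Y(Ω₂)=(0.295385, 0.000000)
  term(m=+1) = (0.030319, -0.010896)   from Y*(Ω₁)=(0.115926, -0.212610), Y(Ω₂)=(0.099438, 0.088383)
  term(m=+2) = (0.047364, -0.039091)   from Y*(Ω₁)=(0.112776, 0.175013), Y(Ω₂)=(-0.034603, -0.292930)
  term(m=+3) = (0.028343, -0.047738)   from Y*(Ω₁)=(0.283424, -0.020792), Y(Ω₂)=(0.111758, -0.160234)
  term(m=+4) = (0.009973, -0.051635)   from Y*(Ω₁)=(-0.077238, 0.170225), Y(Ω₂)=(-0.273593, 0.065552)
  term(m=+5) = (-0.028298, -0.182055)   from Y*(Ω₁)=(0.267285, 0.354791), Y(Ω₂)=(-0.365679, -0.195728)
Total Σ_m = (0.238292, 0.000000). Multiply by 1.142397: (0.272224, 0.000000). P_5(cos γ) = 0.272224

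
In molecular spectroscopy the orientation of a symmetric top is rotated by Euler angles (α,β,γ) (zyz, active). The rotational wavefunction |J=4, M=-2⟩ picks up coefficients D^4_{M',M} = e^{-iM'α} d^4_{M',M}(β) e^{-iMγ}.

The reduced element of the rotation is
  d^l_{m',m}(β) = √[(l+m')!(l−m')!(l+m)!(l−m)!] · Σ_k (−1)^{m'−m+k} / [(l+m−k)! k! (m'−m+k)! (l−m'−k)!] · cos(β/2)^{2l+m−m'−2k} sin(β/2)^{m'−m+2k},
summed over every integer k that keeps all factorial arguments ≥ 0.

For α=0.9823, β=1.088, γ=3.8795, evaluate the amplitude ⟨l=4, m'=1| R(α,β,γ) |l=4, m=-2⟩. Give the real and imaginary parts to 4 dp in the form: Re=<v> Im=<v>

First d^4_{1,-2}(β=1.0880), then the phase factors e^{-i(1)α} and e^{-i(-2)γ}:
With c≡cos(β/2)=0.855645 and s≡sin(β/2)=0.517563, N=[120·6·2·720]^{1/2}=1018.233765
Admissible k: 0..2 (factorial args all ≥0)
  k=0: (−1)^3·1018.2338/(72)·0.8556^5·0.5176^3 = -0.899234
  k=1: (−1)^4·1018.2338/(48)·0.8556^3·0.5176^5 = +0.493517
  k=2: (−1)^5·1018.2338/(240)·0.8556^1·0.5176^7 = -0.036114
d^4_{1,-2}(1.0880) = -0.899234 +0.493517 -0.036114 = -0.441830
Attach z-rotation phases: D = e^{-i(1)(0.9823)}·(-0.441830)·e^{-i(-2)(3.8795)} = -0.389108-0.209306i

Re=-0.3891 Im=-0.2093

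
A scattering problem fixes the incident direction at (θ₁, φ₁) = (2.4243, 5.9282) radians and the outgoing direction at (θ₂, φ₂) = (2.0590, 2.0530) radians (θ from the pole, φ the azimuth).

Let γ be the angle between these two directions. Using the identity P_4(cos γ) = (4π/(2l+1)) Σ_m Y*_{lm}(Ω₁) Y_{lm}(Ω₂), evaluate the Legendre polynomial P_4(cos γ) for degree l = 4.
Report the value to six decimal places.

0.352490

Expand P_4 via completeness: Σ_{m} conj(Y_{4,m}) at Ω₁ times Y_{4,m} at Ω₂ —
  [-4]  conj(Y_{4,-4})(Ω₁) = (0.012418, -0.081689) ; Y_{4,-4}(Ω₂) = (-0.094346, -0.252166) ; Δ = (-0.021771, 0.004576)
  [-3]  conj(Y_{4,-3})(Ω₁) = (-0.129820, 0.234369) ; Y_{4,-3}(Ω₂) = (-0.401315, -0.050095) ; Δ = (0.063839, -0.087553)
  [-2]  conj(Y_{4,-2})(Ω₁) = (0.326159, -0.280326) ; Y_{4,-2}(Ω₂) = (-0.080299, 0.115778) ; Δ = (0.006265, 0.060272)
  [-1]  conj(Y_{4,-1})(Ω₁) = (-0.214306, 0.079441) ; Y_{4,-1}(Ω₂) = (-0.132685, -0.253499) ; Δ = (0.048573, 0.043786)
  [+0]  conj(Y_{4,0})(Ω₁) = (-0.290824, -0.000000) ; Y_{4,0}(Ω₂) = (-0.201625, 0.000000) ; Δ = (0.058637, 0.000000)
  [+1]  conj(Y_{4,1})(Ω₁) = (0.214306, 0.079441) ; Y_{4,1}(Ω₂) = (0.132685, -0.253499) ; Δ = (0.048573, -0.043786)
  [+2]  conj(Y_{4,2})(Ω₁) = (0.326159, 0.280326) ; Y_{4,2}(Ω₂) = (-0.080299, -0.115778) ; Δ = (0.006265, -0.060272)
  [+3]  conj(Y_{4,3})(Ω₁) = (0.129820, 0.234369) ; Y_{4,3}(Ω₂) = (0.401315, -0.050095) ; Δ = (0.063839, 0.087553)
  [+4]  conj(Y_{4,4})(Ω₁) = (0.012418, 0.081689) ; Y_{4,4}(Ω₂) = (-0.094346, 0.252166) ; Δ = (-0.021771, -0.004576)
Total Σ_m = (0.252453, 0.000000). Multiply by 1.396263: (0.352490, 0.000000). P_4(cos γ) = 0.352490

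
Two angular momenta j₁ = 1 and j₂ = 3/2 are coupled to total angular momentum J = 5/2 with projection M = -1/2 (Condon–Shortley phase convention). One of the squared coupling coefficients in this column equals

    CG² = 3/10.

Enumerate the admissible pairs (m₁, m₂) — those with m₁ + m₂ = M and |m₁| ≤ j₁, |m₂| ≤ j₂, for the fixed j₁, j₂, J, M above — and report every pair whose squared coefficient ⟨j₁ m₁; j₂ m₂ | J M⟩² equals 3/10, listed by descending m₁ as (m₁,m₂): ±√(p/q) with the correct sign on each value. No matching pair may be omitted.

(-1,1/2): +√(3/10)

Admissible pairs with m₁+m₂ = M = -1/2: (-1,1/2), (0,-1/2), (1,-3/2)
  (m₁,m₂)=(1,-3/2): CG² = 1/10, CG = +√(1/10)
  (m₁,m₂)=(0,-1/2): CG² = 3/5, CG = +√(3/5)
  (m₁,m₂)=(-1,1/2): CG² = 3/10, CG = +√(3/10)   ← matches the target
Pairs with CG² = 3/10: (-1,1/2): +√(3/10)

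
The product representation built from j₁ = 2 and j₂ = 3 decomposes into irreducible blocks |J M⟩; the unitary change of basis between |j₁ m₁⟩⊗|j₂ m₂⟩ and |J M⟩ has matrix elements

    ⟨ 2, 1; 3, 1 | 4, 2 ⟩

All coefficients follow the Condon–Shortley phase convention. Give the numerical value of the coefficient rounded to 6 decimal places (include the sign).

+0.188982  (= +√(1/28))

j₁+j₂−J=1  J+j₁−j₂=3  J−j₁+j₂=5  j₁+j₂+J+1=10
(j₁±m₁, j₂±m₂, J±M) = (3,1,4,2,6,2)
P² = 5184/7
sum k=0..1:
  [0] +1/48 = 1/48
  [1] −1/72 = -1/72
S = 1/144
C² = P²·S² = 1/28 ; C = +0.188982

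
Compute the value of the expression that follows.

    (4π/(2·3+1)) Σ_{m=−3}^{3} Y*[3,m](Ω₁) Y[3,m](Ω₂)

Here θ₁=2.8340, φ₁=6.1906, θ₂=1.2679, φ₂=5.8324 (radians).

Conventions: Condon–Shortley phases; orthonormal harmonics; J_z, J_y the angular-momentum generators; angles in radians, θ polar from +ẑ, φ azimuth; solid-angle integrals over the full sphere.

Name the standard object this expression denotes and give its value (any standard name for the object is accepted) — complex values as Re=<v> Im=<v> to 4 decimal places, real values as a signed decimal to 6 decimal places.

This sum is the spherical-harmonic addition theorem: it equals the Legendre polynomial P_l(cos γ) of the angle γ between the two directions.
Term-by-term m-sum for l=3 (normalisation 4π/7 = 1.795196):
  term(m=-3) = +0.002000+0.003694i   from Y*(Ω₁)=+0.011136-0.003175i, Y(Ω₂)=+0.078621+0.354177i
  term(m=-2) = -0.018701-0.016283i   from Y*(Ω₁)=-0.087759+0.016439i, Y(Ω₂)=+0.172292+0.217817i
  term(m=-1) = -0.055575-0.020805i   from Y*(Ω₁)=+0.345060-0.032039i, Y(Ω₂)=-0.154133-0.074604i
  term(m=+0) = +0.155950+0.000000i   from Y*(Ω₁)=-0.548311-0.000000i, Y(Ω₂)=-0.284420+0.000000i
  term(m=+1) = -0.055575+0.020805i   from Y*(Ω₁)=-0.345060-0.032039i, Y(Ω₂)=+0.154133-0.074604i
  term(m=+2) = -0.018701+0.016283i   from Y*(Ω₁)=-0.087759-0.016439i, Y(Ω₂)=+0.172292-0.217817i
  term(m=+3) = +0.002000-0.003694i   from Y*(Ω₁)=-0.011136-0.003175i, Y(Ω₂)=-0.078621+0.354177i
Accumulated sum +0.011398-0.000000i; after 4π/(2l+1) scaling, +0.020462-0.000000i ⇒ P_3 = 0.020462

Legendre polynomial (addition theorem), +0.020462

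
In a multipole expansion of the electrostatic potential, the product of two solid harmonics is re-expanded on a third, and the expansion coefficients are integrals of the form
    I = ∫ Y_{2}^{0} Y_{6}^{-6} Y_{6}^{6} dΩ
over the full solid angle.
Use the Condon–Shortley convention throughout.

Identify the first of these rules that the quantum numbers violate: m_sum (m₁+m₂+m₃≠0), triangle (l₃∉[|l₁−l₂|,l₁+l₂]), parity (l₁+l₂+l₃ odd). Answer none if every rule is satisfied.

Σmᵢ = 0  ✓
l₃∈[|l₁−l₂|,l₁+l₂]=[4,8], have l₃=6  ✓
Σlᵢ = 14 ⇒ even  ✓

none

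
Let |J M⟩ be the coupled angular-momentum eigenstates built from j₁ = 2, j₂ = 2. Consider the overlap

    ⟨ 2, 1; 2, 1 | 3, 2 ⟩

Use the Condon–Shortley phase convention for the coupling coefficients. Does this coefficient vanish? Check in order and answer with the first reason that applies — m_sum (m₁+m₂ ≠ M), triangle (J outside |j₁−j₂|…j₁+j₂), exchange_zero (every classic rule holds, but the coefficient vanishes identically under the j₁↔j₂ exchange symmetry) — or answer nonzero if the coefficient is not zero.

m-sum: m₁+m₂ = 1+1 = 2, M = 2  ✓
triangle: |j₁−j₂| = 0 ≤ J = 3 ≤ j₁+j₂ = 4  ✓
exchange: j₁=j₂ and m₁=m₂, and (−1)^(j₁+j₂−J) = (−1)^1 = −1 forces ⟨j₁m₁;j₂m₂|JM⟩ = −⟨j₂m₂;j₁m₁|JM⟩ = −⟨j₁m₁;j₂m₂|JM⟩ ⇒ the coefficient vanishes identically
Racah sum check: Σ_k collapses to 0 ⇒ CG = 0

exchange_zero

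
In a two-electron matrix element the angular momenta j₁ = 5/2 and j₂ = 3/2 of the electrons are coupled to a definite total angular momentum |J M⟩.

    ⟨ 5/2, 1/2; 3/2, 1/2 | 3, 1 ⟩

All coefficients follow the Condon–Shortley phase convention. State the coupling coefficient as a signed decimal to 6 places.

triangle: 1!·4!·2!/8! = 48/40320
(j±m)!: 3!·2!·2!·1!·4!·2! = 1152
prefactor² = (2J+1)·Δ·N² = 48/5
  k=0: +1/(0!·1!·2!·2!·2!·0!) = 1/8
  k=1: −1/(1!·0!·1!·1!·3!·1!) = -1/6
Σ = -1/24  ⇒  CG² = 48/5·(-1/24)² = 1/60
CG = −√(1/60) = -0.129099

-0.129099  (= −√(1/60))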